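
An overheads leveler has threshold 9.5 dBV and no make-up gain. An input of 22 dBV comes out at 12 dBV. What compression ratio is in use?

5:1

Input overshoot = 22 − 9.5 = 12.5 dB; output overshoot = 12 − 9.5 = 2.5 dB.
Ratio = 12.5 / 2.5 = 5.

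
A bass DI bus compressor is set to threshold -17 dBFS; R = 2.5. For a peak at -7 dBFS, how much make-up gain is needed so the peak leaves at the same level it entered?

6 dB

Without make-up, output = threshold + overshoot/2.5 = -17 + 4 = -13 dBFS.
Gap to target: 6 dB.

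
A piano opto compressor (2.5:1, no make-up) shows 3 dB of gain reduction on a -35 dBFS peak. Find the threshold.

Gain reduction = -35 − (-38) = 3 dB; output overshoot = GR / (R − 1) = 3 / 1.5 = 2 dB.
Threshold = output − output overshoot = -38 − 2 = -40 dBFS.

-40 dBFS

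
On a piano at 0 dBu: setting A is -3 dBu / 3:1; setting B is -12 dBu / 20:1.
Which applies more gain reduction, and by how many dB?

A: GR = 3 − 3/3 = 2 dB.
B: GR = 12 − 12/20 = 11.4 dB.
Difference: 9.4 dB in favour of B.

B, by 9.4 dB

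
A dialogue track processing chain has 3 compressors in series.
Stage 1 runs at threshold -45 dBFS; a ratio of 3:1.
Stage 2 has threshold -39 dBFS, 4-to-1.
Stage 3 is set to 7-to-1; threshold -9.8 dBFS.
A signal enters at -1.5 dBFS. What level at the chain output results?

Stage 1: overshoot 43.5 dB → 43.5/3 = 14.5 dB → -30.5 dBFS.
Stage 2: overshoot 8.5 dB → 8.5/4 = 2.125 dB → -36.875 dBFS.
Stage 3: -36.875 dBFS is at or below the -9.8 dBFS threshold — no compression; output -36.875 dBFS.

-36.875 dBFS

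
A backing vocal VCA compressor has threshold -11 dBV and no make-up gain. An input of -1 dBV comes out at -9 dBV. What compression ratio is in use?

5:1

Input overshoot = -1 − (-11) = 10 dB; output overshoot = -9 − (-11) = 2 dB.
Ratio = 10 / 2 = 5.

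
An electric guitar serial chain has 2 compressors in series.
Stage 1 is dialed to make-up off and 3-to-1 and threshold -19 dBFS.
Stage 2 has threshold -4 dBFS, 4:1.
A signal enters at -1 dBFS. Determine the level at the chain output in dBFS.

Stage 1: -1 dBFS is 18 dB over -19 dBFS; at 3:1 that becomes 6 dB over, giving -13 dBFS.
Stage 2: -13 dBFS is at or below the -4 dBFS threshold — no compression; output -13 dBFS.

-13 dBFS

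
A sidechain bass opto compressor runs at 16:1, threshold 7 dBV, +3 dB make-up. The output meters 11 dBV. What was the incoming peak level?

Before make-up, the level was 11 − 3 = 8 dBV.
That's 1 dB above the 7 dBV threshold.
Before 16:1 compression the overshoot was 1 × 16 = 16 dB, so input = 7 + 16 = 23 dBV.

23 dBV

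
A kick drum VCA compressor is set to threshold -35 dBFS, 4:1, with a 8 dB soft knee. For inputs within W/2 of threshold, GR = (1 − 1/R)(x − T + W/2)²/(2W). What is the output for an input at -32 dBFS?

-34.296875 dBFS

x − T + W/2 = -32 − (-35) + 4 = 7.
GR = (1 − 1/4) × 7² / 16 = 0.75 × 49 / 16 = 2.296875 dB.
Output = -32 − 2.296875 = -34.296875 dBFS.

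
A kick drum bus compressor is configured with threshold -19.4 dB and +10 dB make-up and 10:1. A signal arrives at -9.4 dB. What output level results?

-8.4 dB

-9.4 dB sits 10 dB over threshold.
The 10 dB excess becomes 1 dB after 10:1 reduction.
That puts the output at -18.4 dB; make-up adds 10 dB, giving -8.4 dB.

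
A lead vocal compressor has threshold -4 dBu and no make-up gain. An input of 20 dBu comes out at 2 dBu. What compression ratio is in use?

4:1

Input overshoot = 20 − (-4) = 24 dB; output overshoot = 2 − (-4) = 6 dB.
Ratio = 24 / 6 = 4.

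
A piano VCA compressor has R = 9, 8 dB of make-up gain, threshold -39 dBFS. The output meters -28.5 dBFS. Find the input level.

-16.5 dBFS

Remove make-up: -28.5 − 8 = -36.5 dBFS.
That's 2.5 dB above the -39 dBFS threshold.
Input overshoot = R × output overshoot = 22.5 dB → input = -39 + 22.5 = -16.5 dBFS.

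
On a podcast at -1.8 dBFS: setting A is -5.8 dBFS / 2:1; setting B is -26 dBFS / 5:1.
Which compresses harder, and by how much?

B, by 17.36 dB

A: 4 dB over, compressed to 2 dB over, so 2 dB of GR.
B: 24.2 dB over, compressed to 4.84 dB over, so 19.36 dB of GR.
B reduces 17.36 dB more.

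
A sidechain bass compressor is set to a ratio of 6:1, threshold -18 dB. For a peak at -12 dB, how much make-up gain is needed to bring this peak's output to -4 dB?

13 dB

The peak compresses to -18 + 6/6 = -17 dB.
To reach -4 dB requires -4 − (-17) = 13 dB of make-up.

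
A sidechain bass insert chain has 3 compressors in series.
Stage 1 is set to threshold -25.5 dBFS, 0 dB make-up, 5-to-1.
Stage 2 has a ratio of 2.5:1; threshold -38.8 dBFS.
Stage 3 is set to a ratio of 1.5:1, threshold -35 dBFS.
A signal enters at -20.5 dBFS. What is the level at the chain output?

-33.72 dBFS

Stage 1: 5 dB above -25.5 dBFS, reduced 5:1 to 1 dB above → -24.5 dBFS.
Stage 2: -24.5 dBFS is 14.3 dB over -38.8 dBFS; at 2.5:1 that becomes 5.72 dB over, giving -33.08 dBFS.
Stage 3: 1.92 dB above -35 dBFS, reduced 1.5:1 to 1.28 dB above → -33.72 dBFS.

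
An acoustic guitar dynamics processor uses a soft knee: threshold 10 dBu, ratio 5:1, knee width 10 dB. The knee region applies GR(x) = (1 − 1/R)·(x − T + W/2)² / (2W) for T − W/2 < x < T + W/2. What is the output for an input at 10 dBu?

x − T + W/2 = 10 − 10 + 5 = 5.
GR = (1 − 1/5) × 5² / 20 = 0.8 × 25 / 20 = 1 dB.
Output = 10 − 1 = 9 dBu.

9 dBu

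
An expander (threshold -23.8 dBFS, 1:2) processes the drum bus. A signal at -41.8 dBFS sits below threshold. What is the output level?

The input is 18 dB below the -23.8 dBFS threshold.
A 1:2 expander multiplies undershoot by 2: 18 × 2 = 36 dB below threshold.
Output = -23.8 − 36 = -59.8 dBFS.

-59.8 dBFS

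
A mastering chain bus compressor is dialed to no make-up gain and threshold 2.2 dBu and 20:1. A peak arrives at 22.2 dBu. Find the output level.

3.2 dBu

Overshoot: 22.2 − 2.2 = 20 dB.
At 20:1 the overshoot is divided by 20, leaving 1 dB above threshold.
That puts the output at 3.2 dBu.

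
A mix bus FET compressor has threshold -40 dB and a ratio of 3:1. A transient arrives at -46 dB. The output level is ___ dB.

-46 dB is 6 dB below the -40 dB threshold, so no gain reduction is applied.
Output = input = -46 dB.

-46 dB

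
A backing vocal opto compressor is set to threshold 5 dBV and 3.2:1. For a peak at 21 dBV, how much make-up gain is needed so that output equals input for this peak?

11 dB

The peak compresses to 5 + 16/3.2 = 10 dBV.
To reach 21 dBV requires 21 − 10 = 11 dB of make-up.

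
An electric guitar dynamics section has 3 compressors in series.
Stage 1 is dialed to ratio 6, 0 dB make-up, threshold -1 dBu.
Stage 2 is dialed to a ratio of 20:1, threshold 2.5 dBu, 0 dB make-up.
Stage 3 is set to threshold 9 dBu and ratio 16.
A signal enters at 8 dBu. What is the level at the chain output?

Stage 1: 9 dB above -1 dBu, reduced 6:1 to 1.5 dB above → 0.5 dBu.
Stage 2: 0.5 dBu is at or below the 2.5 dBu threshold — no compression; output 0.5 dBu.
Stage 3: 0.5 dBu ≤ 9 dBu, so stage 3 doesn't engage; output 0.5 dBu.

0.5 dBu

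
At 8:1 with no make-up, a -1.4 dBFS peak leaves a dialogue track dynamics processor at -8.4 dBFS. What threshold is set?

Let T be the threshold. Output overshoot = (input overshoot)/R, so -8.4 − T = (-1.4 − T)/8.
8·(-8.4 − T) = -1.4 − T → 7·T = -67.2 − (-1.4) = -65.8.
T = -65.8/7 = -9.4 dBFS.

-9.4 dBFS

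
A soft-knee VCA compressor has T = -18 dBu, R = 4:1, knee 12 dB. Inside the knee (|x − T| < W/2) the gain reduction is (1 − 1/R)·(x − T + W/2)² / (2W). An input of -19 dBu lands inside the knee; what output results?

-19.78125 dBu

x − T + W/2 = -19 − (-18) + 6 = 5.
GR = (1 − 1/4) × 5² / 24 = 0.75 × 25 / 24 = 0.78125 dB.
Output = -19 − 0.78125 = -19.78125 dBu.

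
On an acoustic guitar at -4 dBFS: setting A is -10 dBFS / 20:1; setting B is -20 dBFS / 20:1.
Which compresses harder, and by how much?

B, by 9.5 dB

A: 6 dB over, compressed to 0.3 dB over, so 5.7 dB of GR.
B: 16 dB over, compressed to 0.8 dB over, so 15.2 dB of GR.
B applies 9.5 dB more gain reduction.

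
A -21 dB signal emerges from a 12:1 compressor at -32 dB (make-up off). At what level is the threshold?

-33 dB

Gain reduction = -21 − (-32) = 11 dB; output overshoot = GR / (R − 1) = 11 / 11 = 1 dB.
Threshold = output − output overshoot = -32 − 1 = -33 dB.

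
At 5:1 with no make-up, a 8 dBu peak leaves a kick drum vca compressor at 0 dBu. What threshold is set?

-2 dBu

Input is 10 dB above T (since output overshoot × R = input overshoot: (0 − T)·5 = 8 − T gives T = -2 dBu).
Check: -2 + (8 − (-2))/5 = -2 + 2 = 0 dBu. ✓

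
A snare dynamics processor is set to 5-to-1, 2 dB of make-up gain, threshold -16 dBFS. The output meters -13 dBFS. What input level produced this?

-11 dBFS

Stripping the +2 dB make-up gives -15 dBFS at the gain stage.
That's 1 dB above the -16 dBFS threshold.
Undo the ratio: input overshoot = 1 × 5 = 5 dB, giving input = -11 dBFS.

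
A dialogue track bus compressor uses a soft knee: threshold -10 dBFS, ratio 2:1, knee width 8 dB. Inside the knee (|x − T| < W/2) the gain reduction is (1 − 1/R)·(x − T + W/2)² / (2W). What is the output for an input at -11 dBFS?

x − T + W/2 = -11 − (-10) + 4 = 3.
GR = (1 − 1/2) × 3² / 16 = 0.5 × 9 / 16 = 0.28125 dB.
Output = -11 − 0.28125 = -11.28125 dBFS.

-11.28125 dBFS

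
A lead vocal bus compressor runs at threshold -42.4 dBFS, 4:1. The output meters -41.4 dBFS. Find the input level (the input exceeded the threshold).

Post-compression overshoot = -41.4 − (-42.4) = 1 dB.
Before 4:1 compression the overshoot was 1 × 4 = 4 dB, so input = -42.4 + 4 = -38.4 dBFS.

-38.4 dBFS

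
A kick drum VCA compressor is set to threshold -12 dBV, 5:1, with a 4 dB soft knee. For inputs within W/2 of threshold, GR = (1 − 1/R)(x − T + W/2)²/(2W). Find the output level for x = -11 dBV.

-11.9 dBV

x − T + W/2 = -11 − (-12) + 2 = 3.
GR = (1 − 1/5) × 3² / 8 = 0.8 × 9 / 8 = 0.9 dB.
Output = -11 − 0.9 = -11.9 dBV.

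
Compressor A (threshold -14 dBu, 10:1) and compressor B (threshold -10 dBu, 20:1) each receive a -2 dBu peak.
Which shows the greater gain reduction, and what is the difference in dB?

A, by 3.2 dB

A: 12 dB over, compressed to 1.2 dB over, so 10.8 dB of GR.
B: 8 dB over, compressed to 0.4 dB over, so 7.6 dB of GR.
A applies 3.2 dB more gain reduction.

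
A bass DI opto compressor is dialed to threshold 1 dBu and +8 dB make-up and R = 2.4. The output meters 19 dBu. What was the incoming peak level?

Before make-up, the level was 19 − 8 = 11 dBu.
The compressed level sits 11 − 1 = 10 dB over threshold.
Undo the ratio: input overshoot = 10 × 2.4 = 24 dB, giving input = 25 dBu.

25 dBu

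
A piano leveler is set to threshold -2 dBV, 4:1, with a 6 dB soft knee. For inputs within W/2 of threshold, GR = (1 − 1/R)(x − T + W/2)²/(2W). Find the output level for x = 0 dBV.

x − T + W/2 = 0 − (-2) + 3 = 5.
GR = (1 − 1/4) × 5² / 12 = 0.75 × 25 / 12 = 1.5625 dB.
Output = 0 − 1.5625 = -1.5625 dBV.

-1.5625 dBV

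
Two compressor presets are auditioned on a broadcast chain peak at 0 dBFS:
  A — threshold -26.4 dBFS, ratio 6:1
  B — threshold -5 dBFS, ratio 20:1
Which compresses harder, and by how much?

A, by 17.25 dB

A: overshoot 26.4 dB → output overshoot 4.4 dB → GR 22 dB.
B: overshoot 5 dB → output overshoot 0.25 dB → GR 4.75 dB.
A applies 17.25 dB more gain reduction.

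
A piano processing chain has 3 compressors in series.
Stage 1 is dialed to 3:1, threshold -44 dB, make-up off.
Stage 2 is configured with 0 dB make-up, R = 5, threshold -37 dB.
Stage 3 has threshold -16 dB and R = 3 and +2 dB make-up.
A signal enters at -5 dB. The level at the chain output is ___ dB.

-33.8 dB

Stage 1: 39 dB above -44 dB, reduced 3:1 to 13 dB above → -31 dB.
Stage 2: overshoot 6 dB → 6/5 = 1.2 dB → -35.8 dB.
Stage 3: below threshold (-35.8 ≤ -16); passes unchanged; make-up brings it to -33.8 dB.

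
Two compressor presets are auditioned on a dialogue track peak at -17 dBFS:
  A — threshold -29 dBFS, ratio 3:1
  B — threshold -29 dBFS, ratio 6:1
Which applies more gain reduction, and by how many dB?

B, by 2 dB

A: overshoot 12 dB → output overshoot 4 dB → GR 8 dB.
B: overshoot 12 dB → output overshoot 2 dB → GR 10 dB.
B reduces 2 dB more.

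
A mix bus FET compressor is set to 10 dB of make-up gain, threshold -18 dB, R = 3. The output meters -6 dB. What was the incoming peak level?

-12 dB

Before make-up, the level was -6 − 10 = -16 dB.
The compressed level sits -16 − (-18) = 2 dB over threshold.
Input overshoot = R × output overshoot = 6 dB → input = -18 + 6 = -12 dB.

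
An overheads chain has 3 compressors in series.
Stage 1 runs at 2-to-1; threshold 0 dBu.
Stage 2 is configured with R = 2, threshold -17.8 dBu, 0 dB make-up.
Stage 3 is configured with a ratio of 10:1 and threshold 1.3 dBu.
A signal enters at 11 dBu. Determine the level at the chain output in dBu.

Stage 1: 11 dB above 0 dBu, reduced 2:1 to 5.5 dB above → 5.5 dBu.
Stage 2: 23.3 dB above -17.8 dBu, reduced 2:1 to 11.65 dB above → -6.15 dBu.
Stage 3: -6.15 dBu ≤ 1.3 dBu, so stage 3 doesn't engage; output -6.15 dBu.

-6.15 dBu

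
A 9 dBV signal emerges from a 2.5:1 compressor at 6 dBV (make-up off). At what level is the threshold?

Let T be the threshold. Output overshoot = (input overshoot)/R, so 6 − T = (9 − T)/2.5.
2.5·(6 − T) = 9 − T → 1.5·T = 15 − 9 = 6.
T = 6/1.5 = 4 dBV.

4 dBV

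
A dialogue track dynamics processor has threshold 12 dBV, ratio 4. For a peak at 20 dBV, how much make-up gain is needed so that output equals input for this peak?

Overshoot 8 dB → 8/4 = 2 dB after compression, so the compressed level is 12 + 2 = 14 dBV.
Make-up = target − compressed = 20 − 14 = 6 dB.

6 dB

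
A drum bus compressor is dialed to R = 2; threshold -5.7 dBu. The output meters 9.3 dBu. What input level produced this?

24.3 dBu

The compressed level sits 9.3 − (-5.7) = 15 dB over threshold.
Before 2:1 compression the overshoot was 15 × 2 = 30 dB, so input = -5.7 + 30 = 24.3 dBu.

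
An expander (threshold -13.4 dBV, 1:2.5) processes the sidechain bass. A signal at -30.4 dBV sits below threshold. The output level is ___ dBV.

The input is 17 dB below the -13.4 dBV threshold.
A 1:2.5 expander multiplies undershoot by 2.5: 17 × 2.5 = 42.5 dB below threshold.
Output = -13.4 − 42.5 = -55.9 dBV.

-55.9 dBV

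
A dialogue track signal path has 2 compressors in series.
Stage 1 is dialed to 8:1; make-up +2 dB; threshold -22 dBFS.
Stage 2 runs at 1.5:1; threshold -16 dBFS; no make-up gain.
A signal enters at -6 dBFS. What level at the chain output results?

Stage 1: -6 dBFS is 16 dB over -22 dBFS; at 8:1 that becomes 2 dB over, giving -20 dBFS; +2 dB make-up → -18 dBFS.
Stage 2: -18 dBFS is at or below the -16 dBFS threshold — no compression; output -18 dBFS.

-18 dBFS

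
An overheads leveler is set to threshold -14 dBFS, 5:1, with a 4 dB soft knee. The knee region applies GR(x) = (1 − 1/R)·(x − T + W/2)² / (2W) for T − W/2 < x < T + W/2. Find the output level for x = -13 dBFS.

-13.9 dBFS

x − T + W/2 = -13 − (-14) + 2 = 3.
GR = (1 − 1/5) × 3² / 8 = 0.8 × 9 / 8 = 0.9 dB.
Output = -13 − 0.9 = -13.9 dBFS.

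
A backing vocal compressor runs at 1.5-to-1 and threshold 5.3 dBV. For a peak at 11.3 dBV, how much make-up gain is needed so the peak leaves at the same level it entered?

2 dB

Without make-up, output = threshold + overshoot/1.5 = 5.3 + 4 = 9.3 dBV.
Gap to target: 2 dB.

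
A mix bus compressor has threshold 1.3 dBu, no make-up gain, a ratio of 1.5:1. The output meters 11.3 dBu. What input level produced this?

16.3 dBu

Post-compression overshoot = 11.3 − 1.3 = 10 dB.
Before 1.5:1 compression the overshoot was 10 × 1.5 = 15 dB, so input = 1.3 + 15 = 16.3 dBu.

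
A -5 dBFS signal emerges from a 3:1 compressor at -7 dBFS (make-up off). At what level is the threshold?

-8 dBFS

Let T be the threshold. Output overshoot = (input overshoot)/R, so -7 − T = (-5 − T)/3.
3·(-7 − T) = -5 − T → 2·T = -21 − (-5) = -16.
T = -16/2 = -8 dBFS.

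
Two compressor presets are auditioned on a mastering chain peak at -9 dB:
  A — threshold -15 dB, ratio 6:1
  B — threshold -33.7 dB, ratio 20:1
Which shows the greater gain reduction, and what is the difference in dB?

B, by 18.465 dB

A: GR = 6 − 6/6 = 5 dB.
B: GR = 24.7 − 24.7/20 = 23.465 dB.
Difference: 18.465 dB in favour of B.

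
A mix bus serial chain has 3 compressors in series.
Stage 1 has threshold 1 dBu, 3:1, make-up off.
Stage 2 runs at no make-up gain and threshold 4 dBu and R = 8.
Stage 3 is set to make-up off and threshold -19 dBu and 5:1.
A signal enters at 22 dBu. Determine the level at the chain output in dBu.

Stage 1: overshoot 21 dB → 21/3 = 7 dB → 8 dBu.
Stage 2: 4 dB above 4 dBu, reduced 8:1 to 0.5 dB above → 4.5 dBu.
Stage 3: overshoot 23.5 dB → 23.5/5 = 4.7 dB → -14.3 dBu.

-14.3 dBu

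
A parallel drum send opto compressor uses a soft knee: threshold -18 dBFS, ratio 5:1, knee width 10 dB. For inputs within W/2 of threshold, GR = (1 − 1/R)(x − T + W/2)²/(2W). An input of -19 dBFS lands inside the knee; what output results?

x − T + W/2 = -19 − (-18) + 5 = 4.
GR = (1 − 1/5) × 4² / 20 = 0.8 × 16 / 20 = 0.64 dB.
Output = -19 − 0.64 = -19.64 dBFS.

-19.64 dBFS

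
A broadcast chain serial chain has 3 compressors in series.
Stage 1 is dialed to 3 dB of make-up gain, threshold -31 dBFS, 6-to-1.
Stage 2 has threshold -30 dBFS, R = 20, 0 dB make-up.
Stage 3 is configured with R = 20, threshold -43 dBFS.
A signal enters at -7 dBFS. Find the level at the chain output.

-42.335 dBFS

Stage 1: 24 dB above -31 dBFS, reduced 6:1 to 4 dB above → -27 dBFS; +3 dB make-up → -24 dBFS.
Stage 2: 6 dB above -30 dBFS, reduced 20:1 to 0.3 dB above → -29.7 dBFS.
Stage 3: 13.3 dB above -43 dBFS, reduced 20:1 to 0.665 dB above → -42.335 dBFS.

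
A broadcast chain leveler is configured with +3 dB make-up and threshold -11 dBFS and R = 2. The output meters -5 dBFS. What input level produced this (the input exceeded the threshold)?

-5 dBFS

Before make-up, the level was -5 − 3 = -8 dBFS.
The compressed level sits -8 − (-11) = 3 dB over threshold.
Before 2:1 compression the overshoot was 3 × 2 = 6 dB, so input = -11 + 6 = -5 dBFS.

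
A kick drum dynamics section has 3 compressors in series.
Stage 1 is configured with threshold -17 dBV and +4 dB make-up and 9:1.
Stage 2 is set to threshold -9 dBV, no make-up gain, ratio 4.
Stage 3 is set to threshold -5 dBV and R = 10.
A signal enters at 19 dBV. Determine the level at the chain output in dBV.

-9 dBV

Stage 1: overshoot 36 dB → 36/9 = 4 dB → -13 dBV; +4 dB make-up → -9 dBV.
Stage 2: -9 dBV is at or below the -9 dBV threshold — no compression; output -9 dBV.
Stage 3: -9 dBV is at or below the -5 dBV threshold — no compression; output -9 dBV.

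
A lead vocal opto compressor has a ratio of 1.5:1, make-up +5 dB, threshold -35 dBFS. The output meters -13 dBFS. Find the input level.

Before make-up, the level was -13 − 5 = -18 dBFS.
That's 17 dB above the -35 dBFS threshold.
Before 1.5:1 compression the overshoot was 17 × 1.5 = 25.5 dB, so input = -35 + 25.5 = -9.5 dBFS.

-9.5 dBFS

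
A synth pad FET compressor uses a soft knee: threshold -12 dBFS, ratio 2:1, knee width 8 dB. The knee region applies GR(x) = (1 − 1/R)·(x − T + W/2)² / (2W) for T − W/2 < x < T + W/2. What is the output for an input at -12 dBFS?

-12.5 dBFS

x − T + W/2 = -12 − (-12) + 4 = 4.
GR = (1 − 1/2) × 4² / 16 = 0.5 × 16 / 16 = 0.5 dB.
Output = -12 − 0.5 = -12.5 dBFS.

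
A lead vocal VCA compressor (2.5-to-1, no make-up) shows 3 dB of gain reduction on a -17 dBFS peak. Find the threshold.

Let T be the threshold. Output overshoot = (input overshoot)/R, so -20 − T = (-17 − T)/2.5.
2.5·(-20 − T) = -17 − T → 1.5·T = -50 − (-17) = -33.
T = -33/1.5 = -22 dBFS.

-22 dBFS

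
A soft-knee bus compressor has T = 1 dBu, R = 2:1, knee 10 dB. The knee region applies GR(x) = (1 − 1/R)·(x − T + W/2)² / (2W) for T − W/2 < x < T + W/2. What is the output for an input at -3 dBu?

-3.025 dBu

x − T + W/2 = -3 − 1 + 5 = 1.
GR = (1 − 1/2) × 1² / 20 = 0.5 × 1 / 20 = 0.025 dB.
Output = -3 − 0.025 = -3.025 dBu.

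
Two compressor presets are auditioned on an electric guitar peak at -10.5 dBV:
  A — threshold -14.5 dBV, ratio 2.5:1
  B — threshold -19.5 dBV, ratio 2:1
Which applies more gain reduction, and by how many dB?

A: overshoot 4 dB → output overshoot 1.6 dB → GR 2.4 dB.
B: overshoot 9 dB → output overshoot 4.5 dB → GR 4.5 dB.
B applies 2.1 dB more gain reduction.

B, by 2.1 dB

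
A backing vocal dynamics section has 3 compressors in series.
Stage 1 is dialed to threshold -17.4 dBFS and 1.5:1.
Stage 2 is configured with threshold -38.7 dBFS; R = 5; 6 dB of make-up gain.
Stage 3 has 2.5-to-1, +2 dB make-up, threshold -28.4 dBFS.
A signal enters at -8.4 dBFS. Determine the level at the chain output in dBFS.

-25.936 dBFS

Stage 1: 9 dB above -17.4 dBFS, reduced 1.5:1 to 6 dB above → -11.4 dBFS.
Stage 2: 27.3 dB above -38.7 dBFS, reduced 5:1 to 5.46 dB above → -33.24 dBFS; +6 dB make-up → -27.24 dBFS.
Stage 3: 1.16 dB above -28.4 dBFS, reduced 2.5:1 to 0.464 dB above → -27.936 dBFS; +2 dB make-up → -25.936 dBFS.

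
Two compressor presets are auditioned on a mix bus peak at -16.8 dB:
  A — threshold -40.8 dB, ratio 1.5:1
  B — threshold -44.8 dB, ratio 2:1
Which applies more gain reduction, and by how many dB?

B, by 6 dB

A: GR = 24 − 24/1.5 = 8 dB.
B: GR = 28 − 28/2 = 14 dB.
B reduces 6 dB more.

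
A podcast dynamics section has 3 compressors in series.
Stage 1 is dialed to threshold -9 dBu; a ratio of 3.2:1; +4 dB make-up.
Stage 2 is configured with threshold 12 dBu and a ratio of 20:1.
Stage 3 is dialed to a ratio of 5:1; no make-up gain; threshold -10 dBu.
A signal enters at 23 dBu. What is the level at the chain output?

-7 dBu

Stage 1: 32 dB above -9 dBu, reduced 3.2:1 to 10 dB above → 1 dBu; +4 dB make-up → 5 dBu.
Stage 2: 5 dBu is at or below the 12 dBu threshold — no compression; output 5 dBu.
Stage 3: 5 dBu is 15 dB over -10 dBu; at 5:1 that becomes 3 dB over, giving -7 dBu.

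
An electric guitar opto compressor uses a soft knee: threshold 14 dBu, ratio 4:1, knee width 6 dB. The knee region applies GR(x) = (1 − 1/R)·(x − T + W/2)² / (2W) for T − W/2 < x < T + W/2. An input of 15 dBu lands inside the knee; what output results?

x − T + W/2 = 15 − 14 + 3 = 4.
GR = (1 − 1/4) × 4² / 12 = 0.75 × 16 / 12 = 1 dB.
Output = 15 − 1 = 14 dBu.

14 dBu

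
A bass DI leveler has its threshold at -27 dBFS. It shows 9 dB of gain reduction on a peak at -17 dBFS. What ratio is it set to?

Input overshoot = -17 − (-27) = 10 dB.
Output overshoot = 10 − 9 = 1 dB.
Ratio = input overshoot / output overshoot = 10 / 1 = 10.

10:1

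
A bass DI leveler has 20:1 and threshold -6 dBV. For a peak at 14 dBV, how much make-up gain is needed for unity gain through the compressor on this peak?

19 dB

Overshoot 20 dB → 20/20 = 1 dB after compression, so the compressed level is -6 + 1 = -5 dBV.
Make-up = target − compressed = 14 − (-5) = 19 dB.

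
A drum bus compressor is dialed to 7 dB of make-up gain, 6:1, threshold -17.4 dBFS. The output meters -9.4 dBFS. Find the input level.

Stripping the +7 dB make-up gives -16.4 dBFS at the gain stage.
The compressed level sits -16.4 − (-17.4) = 1 dB over threshold.
Before 6:1 compression the overshoot was 1 × 6 = 6 dB, so input = -17.4 + 6 = -11.4 dBFS.

-11.4 dBFS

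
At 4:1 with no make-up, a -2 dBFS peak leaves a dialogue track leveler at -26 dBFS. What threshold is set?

-34 dBFS

Input is 32 dB above T (since output overshoot × R = input overshoot: (-26 − T)·4 = -2 − T gives T = -34 dBFS).
Check: -34 + (-2 − (-34))/4 = -34 + 8 = -26 dBFS. ✓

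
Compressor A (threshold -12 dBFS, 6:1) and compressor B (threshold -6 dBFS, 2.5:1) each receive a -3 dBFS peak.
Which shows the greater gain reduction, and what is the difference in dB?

A: 9 dB over, compressed to 1.5 dB over, so 7.5 dB of GR.
B: 3 dB over, compressed to 1.2 dB over, so 1.8 dB of GR.
A reduces 5.7 dB more.

A, by 5.7 dB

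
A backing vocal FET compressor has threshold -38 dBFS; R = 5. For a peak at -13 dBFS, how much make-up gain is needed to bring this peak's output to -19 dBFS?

14 dB

Without make-up, output = threshold + overshoot/5 = -38 + 5 = -33 dBFS.
Gap to target: 14 dB.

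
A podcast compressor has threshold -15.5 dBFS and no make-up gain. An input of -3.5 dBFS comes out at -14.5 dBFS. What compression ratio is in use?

Input overshoot = -3.5 − (-15.5) = 12 dB; output overshoot = -14.5 − (-15.5) = 1 dB.
Ratio = 12 / 1 = 12.

12:1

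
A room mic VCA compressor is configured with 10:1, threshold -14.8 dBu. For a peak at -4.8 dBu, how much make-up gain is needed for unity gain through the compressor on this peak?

9 dB

Overshoot 10 dB → 10/10 = 1 dB after compression, so the compressed level is -14.8 + 1 = -13.8 dBu.
Make-up = target − compressed = -4.8 − (-13.8) = 9 dB.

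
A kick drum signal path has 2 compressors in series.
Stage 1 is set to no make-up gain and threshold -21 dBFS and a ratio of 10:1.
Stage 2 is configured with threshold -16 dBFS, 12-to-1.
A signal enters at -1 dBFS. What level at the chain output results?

Stage 1: 20 dB above -21 dBFS, reduced 10:1 to 2 dB above → -19 dBFS.
Stage 2: -19 dBFS ≤ -16 dBFS, so stage 2 doesn't engage; output -19 dBFS.

-19 dBFS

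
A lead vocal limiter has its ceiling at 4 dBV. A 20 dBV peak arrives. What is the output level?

4 dBV

The limiter clamps the peak to its 4 dBV ceiling.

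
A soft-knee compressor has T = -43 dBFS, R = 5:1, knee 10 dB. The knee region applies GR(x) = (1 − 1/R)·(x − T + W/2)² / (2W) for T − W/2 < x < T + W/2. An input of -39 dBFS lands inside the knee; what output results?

x − T + W/2 = -39 − (-43) + 5 = 9.
GR = (1 − 1/5) × 9² / 20 = 0.8 × 81 / 20 = 3.24 dB.
Output = -39 − 3.24 = -42.24 dBFS.

-42.24 dBFS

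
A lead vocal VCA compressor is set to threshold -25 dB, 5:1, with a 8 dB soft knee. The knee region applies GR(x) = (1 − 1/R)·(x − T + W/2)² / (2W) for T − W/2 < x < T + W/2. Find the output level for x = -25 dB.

-25.8 dB

x − T + W/2 = -25 − (-25) + 4 = 4.
GR = (1 − 1/5) × 4² / 16 = 0.8 × 16 / 16 = 0.8 dB.
Output = -25 − 0.8 = -25.8 dB.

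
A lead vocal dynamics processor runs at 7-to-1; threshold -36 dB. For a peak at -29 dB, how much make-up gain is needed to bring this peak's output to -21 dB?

14 dB

Without make-up, output = threshold + overshoot/7 = -36 + 1 = -35 dB.
Gap to target: 14 dB.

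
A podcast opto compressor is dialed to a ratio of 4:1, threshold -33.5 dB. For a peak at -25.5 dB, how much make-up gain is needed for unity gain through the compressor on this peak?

6 dB

The peak compresses to -33.5 + 8/4 = -31.5 dB.
To reach -25.5 dB requires -25.5 − (-31.5) = 6 dB of make-up.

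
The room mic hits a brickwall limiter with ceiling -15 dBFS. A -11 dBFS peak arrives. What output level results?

At ∞:1, everything above -15 dBFS is held at the ceiling.

-15 dBFS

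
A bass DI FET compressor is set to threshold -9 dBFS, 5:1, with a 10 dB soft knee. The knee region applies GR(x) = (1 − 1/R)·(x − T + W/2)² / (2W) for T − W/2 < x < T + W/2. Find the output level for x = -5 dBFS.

-8.24 dBFS

x − T + W/2 = -5 − (-9) + 5 = 9.
GR = (1 − 1/5) × 9² / 20 = 0.8 × 81 / 20 = 3.24 dB.
Output = -5 − 3.24 = -8.24 dBFS.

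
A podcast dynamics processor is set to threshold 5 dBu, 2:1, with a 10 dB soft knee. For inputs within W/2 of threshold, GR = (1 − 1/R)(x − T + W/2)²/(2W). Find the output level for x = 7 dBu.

5.775 dBu

x − T + W/2 = 7 − 5 + 5 = 7.
GR = (1 − 1/2) × 7² / 20 = 0.5 × 49 / 20 = 1.225 dB.
Output = 7 − 1.225 = 5.775 dBu.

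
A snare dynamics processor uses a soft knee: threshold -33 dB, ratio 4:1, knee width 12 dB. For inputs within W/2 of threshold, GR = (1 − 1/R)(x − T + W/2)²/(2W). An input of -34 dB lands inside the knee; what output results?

-34.78125 dB

x − T + W/2 = -34 − (-33) + 6 = 5.
GR = (1 − 1/4) × 5² / 24 = 0.75 × 25 / 24 = 0.78125 dB.
Output = -34 − 0.78125 = -34.78125 dB.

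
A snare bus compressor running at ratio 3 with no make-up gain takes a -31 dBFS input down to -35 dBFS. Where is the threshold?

-37 dBFS

Let T be the threshold. Output overshoot = (input overshoot)/R, so -35 − T = (-31 − T)/3.
3·(-35 − T) = -31 − T → 2·T = -105 − (-31) = -74.
T = -74/2 = -37 dBFS.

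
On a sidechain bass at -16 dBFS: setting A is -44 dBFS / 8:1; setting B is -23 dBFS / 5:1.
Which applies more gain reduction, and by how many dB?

A: 28 dB over, compressed to 3.5 dB over, so 24.5 dB of GR.
B: 7 dB over, compressed to 1.4 dB over, so 5.6 dB of GR.
A reduces 18.9 dB more.

A, by 18.9 dB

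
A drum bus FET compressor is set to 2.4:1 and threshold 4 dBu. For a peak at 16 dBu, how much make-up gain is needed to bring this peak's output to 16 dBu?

7 dB

Without make-up, output = threshold + overshoot/2.4 = 4 + 5 = 9 dBu.
Gap to target: 7 dB.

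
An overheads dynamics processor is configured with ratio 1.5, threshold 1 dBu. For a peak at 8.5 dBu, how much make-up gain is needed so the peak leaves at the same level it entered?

Without make-up, output = threshold + overshoot/1.5 = 1 + 5 = 6 dBu.
Gap to target: 2.5 dB.

2.5 dB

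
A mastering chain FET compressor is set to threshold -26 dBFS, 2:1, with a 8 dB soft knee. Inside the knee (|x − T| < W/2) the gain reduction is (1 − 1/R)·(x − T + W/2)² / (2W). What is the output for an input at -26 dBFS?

x − T + W/2 = -26 − (-26) + 4 = 4.
GR = (1 − 1/2) × 4² / 16 = 0.5 × 16 / 16 = 0.5 dB.
Output = -26 − 0.5 = -26.5 dBFS.

-26.5 dBFS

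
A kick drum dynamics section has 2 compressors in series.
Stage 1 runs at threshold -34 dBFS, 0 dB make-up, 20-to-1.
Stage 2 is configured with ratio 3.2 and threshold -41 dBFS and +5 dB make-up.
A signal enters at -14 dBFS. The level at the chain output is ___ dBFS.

-33.5 dBFS

Stage 1: 20 dB above -34 dBFS, reduced 20:1 to 1 dB above → -33 dBFS.
Stage 2: overshoot 8 dB → 8/3.2 = 2.5 dB → -38.5 dBFS; +5 dB make-up → -33.5 dBFS.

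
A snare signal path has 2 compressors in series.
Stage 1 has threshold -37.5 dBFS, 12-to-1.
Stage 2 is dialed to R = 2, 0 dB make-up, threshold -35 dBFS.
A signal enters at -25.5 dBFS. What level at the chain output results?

-36.5 dBFS

Stage 1: -25.5 dBFS is 12 dB over -37.5 dBFS; at 12:1 that becomes 1 dB over, giving -36.5 dBFS.
Stage 2: below threshold (-36.5 ≤ -35); passes unchanged; output -36.5 dBFS.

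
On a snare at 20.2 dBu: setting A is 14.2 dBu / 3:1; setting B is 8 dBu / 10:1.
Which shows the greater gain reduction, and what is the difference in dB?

A: 6 dB over, compressed to 2 dB over, so 4 dB of GR.
B: 12.2 dB over, compressed to 1.22 dB over, so 10.98 dB of GR.
Difference: 6.98 dB in favour of B.

B, by 6.98 dB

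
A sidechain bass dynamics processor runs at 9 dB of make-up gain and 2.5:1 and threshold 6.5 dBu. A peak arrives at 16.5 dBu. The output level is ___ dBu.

The input is 10 dB above the 6.5 dBu threshold.
At 2.5:1 the overshoot is divided by 2.5, leaving 4 dB above threshold.
That puts the output at 10.5 dBu; make-up adds 9 dB, giving 19.5 dBu.

19.5 dBu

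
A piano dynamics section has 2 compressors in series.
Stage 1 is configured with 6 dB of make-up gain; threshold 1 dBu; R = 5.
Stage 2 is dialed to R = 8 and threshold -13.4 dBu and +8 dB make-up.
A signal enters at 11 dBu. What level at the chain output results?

Stage 1: overshoot 10 dB → 10/5 = 2 dB → 3 dBu; +6 dB make-up → 9 dBu.
Stage 2: overshoot 22.4 dB → 22.4/8 = 2.8 dB → -10.6 dBu; +8 dB make-up → -2.6 dBu.

-2.6 dBu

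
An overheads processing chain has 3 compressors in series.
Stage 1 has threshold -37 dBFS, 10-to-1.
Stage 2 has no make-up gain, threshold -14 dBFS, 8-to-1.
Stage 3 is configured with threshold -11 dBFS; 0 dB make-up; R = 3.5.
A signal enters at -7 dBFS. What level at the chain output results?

-34 dBFS

Stage 1: 30 dB above -37 dBFS, reduced 10:1 to 3 dB above → -34 dBFS.
Stage 2: -34 dBFS ≤ -14 dBFS, so stage 2 doesn't engage; output -34 dBFS.
Stage 3: -34 dBFS ≤ -11 dBFS, so stage 3 doesn't engage; output -34 dBFS.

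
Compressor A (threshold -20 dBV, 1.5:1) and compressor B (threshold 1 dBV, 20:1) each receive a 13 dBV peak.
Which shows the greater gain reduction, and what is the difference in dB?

A: GR = 33 − 33/1.5 = 11 dB.
B: GR = 12 − 12/20 = 11.4 dB.
B applies 0.4 dB more gain reduction.

B, by 0.4 dB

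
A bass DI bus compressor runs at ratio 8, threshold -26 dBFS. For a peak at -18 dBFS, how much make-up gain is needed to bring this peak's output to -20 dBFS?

Overshoot 8 dB → 8/8 = 1 dB after compression, so the compressed level is -26 + 1 = -25 dBFS.
Make-up = target − compressed = -20 − (-25) = 5 dB.

5 dB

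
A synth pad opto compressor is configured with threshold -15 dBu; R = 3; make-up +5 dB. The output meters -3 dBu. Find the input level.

Stripping the +5 dB make-up gives -8 dBu at the gain stage.
The compressed level sits -8 − (-15) = 7 dB over threshold.
Undo the ratio: input overshoot = 7 × 3 = 21 dB, giving input = 6 dBu.

6 dBu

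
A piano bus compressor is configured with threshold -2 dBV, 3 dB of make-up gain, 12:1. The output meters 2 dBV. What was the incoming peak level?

10 dBV

Stripping the +3 dB make-up gives -1 dBV at the gain stage.
That's 1 dB above the -2 dBV threshold.
Undo the ratio: input overshoot = 1 × 12 = 12 dB, giving input = 10 dBV.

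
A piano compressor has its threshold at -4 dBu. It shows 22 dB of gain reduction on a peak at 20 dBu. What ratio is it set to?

12:1

Input overshoot = 20 − (-4) = 24 dB.
Output overshoot = 24 − 22 = 2 dB.
Ratio = input overshoot / output overshoot = 24 / 2 = 12.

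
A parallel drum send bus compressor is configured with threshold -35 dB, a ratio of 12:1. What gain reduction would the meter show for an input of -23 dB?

The signal is 12 dB above threshold.
After 12:1 compression the overshoot becomes 12/12 = 1 dB.
Gain reduction = 12 − 1 = 11 dB.

11 dB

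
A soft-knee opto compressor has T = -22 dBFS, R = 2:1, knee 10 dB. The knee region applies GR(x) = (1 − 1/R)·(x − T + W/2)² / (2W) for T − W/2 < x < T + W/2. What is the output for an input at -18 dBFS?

x − T + W/2 = -18 − (-22) + 5 = 9.
GR = (1 − 1/2) × 9² / 20 = 0.5 × 81 / 20 = 2.025 dB.
Output = -18 − 2.025 = -20.025 dBFS.

-20.025 dBFS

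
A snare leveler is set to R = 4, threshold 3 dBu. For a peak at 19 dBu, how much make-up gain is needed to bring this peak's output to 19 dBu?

12 dB

The peak compresses to 3 + 16/4 = 7 dBu.
To reach 19 dBu requires 19 − 7 = 12 dB of make-up.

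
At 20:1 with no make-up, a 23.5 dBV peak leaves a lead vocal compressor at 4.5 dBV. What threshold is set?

3.5 dBV

Input is 20 dB above T (since output overshoot × R = input overshoot: (4.5 − T)·20 = 23.5 − T gives T = 3.5 dBV).
Check: 3.5 + (23.5 − 3.5)/20 = 3.5 + 1 = 4.5 dBV. ✓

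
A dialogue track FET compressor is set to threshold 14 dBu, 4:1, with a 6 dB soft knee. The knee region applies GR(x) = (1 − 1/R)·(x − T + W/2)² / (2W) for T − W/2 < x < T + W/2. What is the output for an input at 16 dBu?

14.4375 dBu

x − T + W/2 = 16 − 14 + 3 = 5.
GR = (1 − 1/4) × 5² / 12 = 0.75 × 25 / 12 = 1.5625 dB.
Output = 16 − 1.5625 = 14.4375 dBu.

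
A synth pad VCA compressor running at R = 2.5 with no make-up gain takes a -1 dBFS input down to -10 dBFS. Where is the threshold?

Let T be the threshold. Output overshoot = (input overshoot)/R, so -10 − T = (-1 − T)/2.5.
2.5·(-10 − T) = -1 − T → 1.5·T = -25 − (-1) = -24.
T = -24/1.5 = -16 dBFS.

-16 dBFS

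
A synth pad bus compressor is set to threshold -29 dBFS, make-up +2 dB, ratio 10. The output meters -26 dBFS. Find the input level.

Before make-up, the level was -26 − 2 = -28 dBFS.
That's 1 dB above the -29 dBFS threshold.
Before 10:1 compression the overshoot was 1 × 10 = 10 dB, so input = -29 + 10 = -19 dBFS.

-19 dBFS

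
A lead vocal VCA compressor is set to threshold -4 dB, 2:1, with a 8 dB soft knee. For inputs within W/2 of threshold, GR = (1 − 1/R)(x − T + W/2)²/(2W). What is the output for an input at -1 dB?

x − T + W/2 = -1 − (-4) + 4 = 7.
GR = (1 − 1/2) × 7² / 16 = 0.5 × 49 / 16 = 1.53125 dB.
Output = -1 − 1.53125 = -2.53125 dB.

-2.53125 dB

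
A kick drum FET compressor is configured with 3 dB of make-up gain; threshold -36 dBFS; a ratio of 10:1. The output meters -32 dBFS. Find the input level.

-26 dBFS

Remove make-up: -32 − 3 = -35 dBFS.
Post-compression overshoot = -35 − (-36) = 1 dB.
Undo the ratio: input overshoot = 1 × 10 = 10 dB, giving input = -26 dBFS.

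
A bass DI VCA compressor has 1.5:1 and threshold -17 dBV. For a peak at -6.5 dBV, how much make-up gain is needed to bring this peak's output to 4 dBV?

Overshoot 10.5 dB → 10.5/1.5 = 7 dB after compression, so the compressed level is -17 + 7 = -10 dBV.
Make-up = target − compressed = 4 − (-10) = 14 dB.

14 dB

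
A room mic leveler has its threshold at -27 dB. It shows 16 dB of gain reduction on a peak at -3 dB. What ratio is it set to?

Input overshoot = -3 − (-27) = 24 dB.
Output overshoot = 24 − 16 = 8 dB.
Ratio = input overshoot / output overshoot = 24 / 8 = 3.

3:1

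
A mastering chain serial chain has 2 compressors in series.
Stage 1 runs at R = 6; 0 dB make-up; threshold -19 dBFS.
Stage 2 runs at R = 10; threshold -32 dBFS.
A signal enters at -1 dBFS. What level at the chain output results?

-30.4 dBFS

Stage 1: 18 dB above -19 dBFS, reduced 6:1 to 3 dB above → -16 dBFS.
Stage 2: 16 dB above -32 dBFS, reduced 10:1 to 1.6 dB above → -30.4 dBFS.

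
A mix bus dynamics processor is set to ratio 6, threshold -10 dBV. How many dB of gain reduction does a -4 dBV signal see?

5 dB

Overshoot = -4 − (-10) = 6 dB.
At 6:1, output sits 6/6 = 1 dB above threshold.
GR = overshoot in − overshoot out = 6 − 1 = 5 dB.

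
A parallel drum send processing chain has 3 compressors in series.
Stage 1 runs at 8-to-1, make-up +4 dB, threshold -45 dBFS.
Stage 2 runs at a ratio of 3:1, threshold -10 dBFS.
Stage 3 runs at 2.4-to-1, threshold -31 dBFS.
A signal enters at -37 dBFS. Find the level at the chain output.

Stage 1: 8 dB above -45 dBFS, reduced 8:1 to 1 dB above → -44 dBFS; +4 dB make-up → -40 dBFS.
Stage 2: -40 dBFS ≤ -10 dBFS, so stage 2 doesn't engage; output -40 dBFS.
Stage 3: -40 dBFS is at or below the -31 dBFS threshold — no compression; output -40 dBFS.

-40 dBFS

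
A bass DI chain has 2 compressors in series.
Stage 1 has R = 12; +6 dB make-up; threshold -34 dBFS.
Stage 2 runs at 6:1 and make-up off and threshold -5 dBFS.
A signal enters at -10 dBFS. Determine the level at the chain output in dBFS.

-26 dBFS

Stage 1: -10 dBFS is 24 dB over -34 dBFS; at 12:1 that becomes 2 dB over, giving -32 dBFS; +6 dB make-up → -26 dBFS.
Stage 2: -26 dBFS ≤ -5 dBFS, so stage 2 doesn't engage; output -26 dBFS.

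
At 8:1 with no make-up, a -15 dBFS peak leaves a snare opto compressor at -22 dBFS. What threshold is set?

Let T be the threshold. Output overshoot = (input overshoot)/R, so -22 − T = (-15 − T)/8.
8·(-22 − T) = -15 − T → 7·T = -176 − (-15) = -161.
T = -161/7 = -23 dBFS.

-23 dBFS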